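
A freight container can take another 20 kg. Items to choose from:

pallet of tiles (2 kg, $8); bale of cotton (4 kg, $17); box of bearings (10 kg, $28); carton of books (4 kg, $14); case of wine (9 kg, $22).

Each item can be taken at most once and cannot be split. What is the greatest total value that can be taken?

$67

Check high-value combinations within 20 kg:
- pallet of tiles+bale of cotton+box of bearings+carton of books: weight 2+4+10+4=20, value 8+17+28+14=67
- pallet of tiles+bale of cotton+carton of books+case of wine: weight 2+4+4+9=19, value 8+17+14+22=61
- bale of cotton+box of bearings+carton of books: weight 4+10+4=18, value 17+28+14=59
- pallet of tiles+bale of cotton+box of bearings: weight 2+4+10=16, value 8+17+28=53
Best: $67.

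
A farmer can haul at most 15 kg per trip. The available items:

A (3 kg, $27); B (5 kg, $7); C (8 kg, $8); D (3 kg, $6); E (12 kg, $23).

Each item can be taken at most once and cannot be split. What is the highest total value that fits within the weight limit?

$50

Check high-value combinations within 15 kg:
- A+E: weight 3+12=15, value 27+23=50
- A+C+D: weight 3+8+3=14, value 27+8+6=41
- A+B+D: weight 3+5+3=11, value 27+7+6=40
Best: $50.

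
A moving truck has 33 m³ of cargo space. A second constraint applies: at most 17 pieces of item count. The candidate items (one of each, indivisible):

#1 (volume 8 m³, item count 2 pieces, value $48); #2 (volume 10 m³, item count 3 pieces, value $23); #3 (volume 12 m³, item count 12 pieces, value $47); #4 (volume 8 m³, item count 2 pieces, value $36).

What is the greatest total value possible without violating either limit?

Feasible sets respecting both limits:
- #1+#3+#4: volume 28, item count 16, value 131
- #1+#2+#3: volume 30, item count 17, value 118
- #1+#2+#4: volume 26, item count 7, value 107
- #2+#3+#4: volume 30, item count 17, value 106
Best: $131.

$131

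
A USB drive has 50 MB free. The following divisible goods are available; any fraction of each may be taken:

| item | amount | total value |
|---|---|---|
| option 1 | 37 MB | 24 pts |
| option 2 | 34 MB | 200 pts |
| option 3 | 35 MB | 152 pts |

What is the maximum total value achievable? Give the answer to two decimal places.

Take in order of value per unit:
- option 2 (200/34 per unit): all 34 → value 200, running total 200.00
- option 3 (152/35 per unit): 16 of 35 → value 16×152/35 = 69.4857, running total 269.49
Total 269.49.

269.49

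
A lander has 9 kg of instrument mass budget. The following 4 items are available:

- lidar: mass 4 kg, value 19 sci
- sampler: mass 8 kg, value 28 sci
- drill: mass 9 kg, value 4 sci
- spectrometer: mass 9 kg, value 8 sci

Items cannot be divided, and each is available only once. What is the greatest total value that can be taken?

Check high-value combinations within 9 kg:
- sampler: mass 8, value 28
- lidar: mass 4, value 19
- spectrometer: mass 9, value 8
- drill: mass 9, value 4
Best: 28 sci.

28 sci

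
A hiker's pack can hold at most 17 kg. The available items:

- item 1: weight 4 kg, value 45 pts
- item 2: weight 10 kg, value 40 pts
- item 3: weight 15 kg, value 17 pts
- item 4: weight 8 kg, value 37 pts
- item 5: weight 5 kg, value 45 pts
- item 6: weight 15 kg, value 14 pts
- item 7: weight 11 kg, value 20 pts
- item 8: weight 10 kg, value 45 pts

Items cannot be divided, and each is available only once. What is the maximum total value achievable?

127 pts

Check high-value combinations within 17 kg:
- item 1+item 4+item 5: weight 4+8+5=17, value 45+37+45=127
- item 1+item 5: weight 4+5=9, value 45+45=90
- item 1+item 8: weight 4+10=14, value 45+45=90
Best: 127 pts.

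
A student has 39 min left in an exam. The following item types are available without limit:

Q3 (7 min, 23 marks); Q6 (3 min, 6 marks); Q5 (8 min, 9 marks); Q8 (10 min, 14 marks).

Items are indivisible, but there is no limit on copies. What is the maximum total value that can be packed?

Best value-per-unit is Q3 at 23/7; filling with it alone gives 5×23 = 115.
Optimal mix: 5×Q3 + 1×Q6 → time 38, value 121.

121 marks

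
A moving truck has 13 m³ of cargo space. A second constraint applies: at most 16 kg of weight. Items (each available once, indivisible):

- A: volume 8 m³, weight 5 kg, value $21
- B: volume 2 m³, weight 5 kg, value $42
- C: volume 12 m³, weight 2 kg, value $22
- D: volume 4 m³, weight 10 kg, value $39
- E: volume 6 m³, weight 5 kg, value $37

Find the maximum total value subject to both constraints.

$81

Feasible sets respecting both limits:
- B+D: volume 6, weight 15, value 81
- B+E: volume 8, weight 10, value 79
- D+E: volume 10, weight 15, value 76
Best: $81.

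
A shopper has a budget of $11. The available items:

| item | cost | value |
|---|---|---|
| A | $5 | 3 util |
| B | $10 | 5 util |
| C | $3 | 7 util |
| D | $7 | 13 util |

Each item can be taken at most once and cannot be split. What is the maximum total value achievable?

20 util

Check high-value combinations within $11:
- C+D: cost 3+7=10, value 7+13=20
- D: cost 7, value 13
- A+C: cost 5+3=8, value 3+7=10
- C: cost 3, value 7
- B: cost 10, value 5
Best: 20 util.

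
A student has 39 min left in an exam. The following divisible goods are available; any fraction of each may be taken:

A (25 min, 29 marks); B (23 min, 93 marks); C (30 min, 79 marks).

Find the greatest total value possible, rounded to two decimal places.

135.13

Take in order of value per unit:
- B (93/23 per unit): all 23 → value 93, running total 93.00
- C (79/30 per unit): 16 of 30 → value 16×79/30 = 42.1333, running total 135.13
Total 135.13.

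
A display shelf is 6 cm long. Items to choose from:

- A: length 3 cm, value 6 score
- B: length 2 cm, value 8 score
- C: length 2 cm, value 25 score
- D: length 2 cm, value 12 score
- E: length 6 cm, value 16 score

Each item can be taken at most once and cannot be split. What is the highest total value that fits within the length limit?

Check high-value combinations within 6 cm:
- B+C+D: length 2+2+2=6, value 8+25+12=45
- C+D: length 2+2=4, value 25+12=37
- B+C: length 2+2=4, value 8+25=33
- A+C: length 3+2=5, value 6+25=31
Best: 45 score.

45 score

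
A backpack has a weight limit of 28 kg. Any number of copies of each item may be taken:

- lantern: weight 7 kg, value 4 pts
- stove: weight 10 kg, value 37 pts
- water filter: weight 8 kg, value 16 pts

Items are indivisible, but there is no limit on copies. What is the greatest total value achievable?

Best value-per-unit is stove at 37/10; filling with it alone gives 2×37 = 74.
Optimal mix: 2×stove + 1×water filter → weight 28, value 90.

90 pts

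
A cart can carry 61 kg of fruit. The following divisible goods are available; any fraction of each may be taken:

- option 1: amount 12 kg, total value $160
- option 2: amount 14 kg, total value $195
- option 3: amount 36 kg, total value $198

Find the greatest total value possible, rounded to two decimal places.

547.50

Take in order of value per unit:
- option 2 (195/14 per unit): all 14 → value 195, running total 195.00
- option 1 (160/12 per unit): all 12 → value 160, running total 355.00
- option 3 (198/36 per unit): 35 of 36 → value 35×198/36 = 192.5000, running total 547.50
Total 547.50.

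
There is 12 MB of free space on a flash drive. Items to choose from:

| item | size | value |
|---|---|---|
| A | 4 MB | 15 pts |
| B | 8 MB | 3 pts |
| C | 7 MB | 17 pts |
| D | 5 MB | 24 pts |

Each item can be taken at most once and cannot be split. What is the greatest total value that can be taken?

Check high-value combinations within 12 MB:
- C+D: size 7+5=12, value 17+24=41
- A+D: size 4+5=9, value 15+24=39
- A+C: size 4+7=11, value 15+17=32
- D: size 5, value 24
Best: 41 pts.

41 pts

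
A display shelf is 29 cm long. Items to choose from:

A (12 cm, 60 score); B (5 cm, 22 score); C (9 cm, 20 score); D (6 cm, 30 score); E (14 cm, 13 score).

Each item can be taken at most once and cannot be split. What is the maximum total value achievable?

Check high-value combinations within 29 cm:
- A+B+D: length 12+5+6=23, value 60+22+30=112
- A+C+D: length 12+9+6=27, value 60+20+30=110
- A+B+C: length 12+5+9=26, value 60+22+20=102
- A+D: length 12+6=18, value 60+30=90
Best: 112 score.

112 score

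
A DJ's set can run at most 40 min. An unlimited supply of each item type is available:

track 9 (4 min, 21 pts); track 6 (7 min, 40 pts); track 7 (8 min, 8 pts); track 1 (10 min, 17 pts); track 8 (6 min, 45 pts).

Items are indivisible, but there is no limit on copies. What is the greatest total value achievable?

291 pts

Best value-per-unit is track 8 at 45/6; filling with it alone gives 6×45 = 270.
Optimal mix: 1×track 9 + 6×track 8 → duration 40, value 291.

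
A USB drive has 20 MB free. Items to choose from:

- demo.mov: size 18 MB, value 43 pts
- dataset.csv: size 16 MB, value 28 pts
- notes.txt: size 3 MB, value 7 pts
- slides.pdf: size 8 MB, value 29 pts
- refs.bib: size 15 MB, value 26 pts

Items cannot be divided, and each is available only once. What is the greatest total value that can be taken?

43 pts

Check high-value combinations within 20 MB:
- demo.mov: size 18, value 43
- notes.txt+slides.pdf: size 3+8=11, value 7+29=36
- dataset.csv+notes.txt: size 16+3=19, value 28+7=35
- notes.txt+refs.bib: size 3+15=18, value 7+26=33
- slides.pdf: size 8, value 29
Best: 43 pts.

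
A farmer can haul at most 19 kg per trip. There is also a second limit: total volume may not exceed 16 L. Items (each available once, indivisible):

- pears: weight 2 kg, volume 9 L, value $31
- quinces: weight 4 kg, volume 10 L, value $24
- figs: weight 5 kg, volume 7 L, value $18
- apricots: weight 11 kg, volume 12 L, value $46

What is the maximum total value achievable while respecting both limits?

Feasible sets respecting both limits:
- pears+figs: weight 7, volume 16, value 49
- apricots: weight 11, volume 12, value 46
- pears: weight 2, volume 9, value 31
Best: $49.

$49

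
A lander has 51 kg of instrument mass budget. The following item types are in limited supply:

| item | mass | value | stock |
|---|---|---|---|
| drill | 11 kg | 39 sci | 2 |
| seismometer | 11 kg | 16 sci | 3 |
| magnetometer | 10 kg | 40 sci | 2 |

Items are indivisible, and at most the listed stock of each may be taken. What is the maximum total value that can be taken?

158 sci

Top feasible selections:
- 2×drill + 2×magnetometer: mass 42, value 158
- 1×drill + 1×seismometer + 2×magnetometer: mass 42, value 135
- 2×drill + 1×seismometer + 1×magnetometer: mass 43, value 134
Best: 158 sci.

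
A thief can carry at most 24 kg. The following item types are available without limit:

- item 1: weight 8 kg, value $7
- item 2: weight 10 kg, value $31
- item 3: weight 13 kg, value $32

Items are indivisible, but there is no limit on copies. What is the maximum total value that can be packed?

Best value-per-unit is item 2 at 31/10; filling with it alone gives 2×31 = 62.
Optimal mix: 1×item 2 + 1×item 3 → weight 23, value 63.

$63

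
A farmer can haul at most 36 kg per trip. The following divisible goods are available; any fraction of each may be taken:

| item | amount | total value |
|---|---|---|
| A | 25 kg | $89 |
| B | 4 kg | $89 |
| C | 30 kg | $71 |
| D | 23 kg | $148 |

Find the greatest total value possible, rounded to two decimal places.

269.04

Take in order of value per unit:
- B (89/4 per unit): all 4 → value 89, running total 89.00
- D (148/23 per unit): all 23 → value 148, running total 237.00
- A (89/25 per unit): 9 of 25 → value 9×89/25 = 32.0400, running total 269.04
Total 269.04.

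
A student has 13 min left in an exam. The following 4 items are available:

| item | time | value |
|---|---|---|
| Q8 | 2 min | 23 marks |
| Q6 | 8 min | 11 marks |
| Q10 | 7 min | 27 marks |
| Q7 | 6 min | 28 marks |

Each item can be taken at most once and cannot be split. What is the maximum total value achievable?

Check high-value combinations within 13 min:
- Q10+Q7: time 7+6=13, value 27+28=55
- Q8+Q7: time 2+6=8, value 23+28=51
- Q8+Q10: time 2+7=9, value 23+27=50
Best: 55 marks.

55 marks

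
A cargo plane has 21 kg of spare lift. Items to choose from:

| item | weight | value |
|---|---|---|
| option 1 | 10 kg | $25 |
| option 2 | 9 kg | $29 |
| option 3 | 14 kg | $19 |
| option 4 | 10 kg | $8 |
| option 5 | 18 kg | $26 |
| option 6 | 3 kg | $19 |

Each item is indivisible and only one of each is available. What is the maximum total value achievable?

Check high-value combinations within 21 kg:
- option 1+option 2: weight 10+9=19, value 25+29=54
- option 2+option 6: weight 9+3=12, value 29+19=48
- option 5+option 6: weight 18+3=21, value 26+19=45
Best: $54.

$54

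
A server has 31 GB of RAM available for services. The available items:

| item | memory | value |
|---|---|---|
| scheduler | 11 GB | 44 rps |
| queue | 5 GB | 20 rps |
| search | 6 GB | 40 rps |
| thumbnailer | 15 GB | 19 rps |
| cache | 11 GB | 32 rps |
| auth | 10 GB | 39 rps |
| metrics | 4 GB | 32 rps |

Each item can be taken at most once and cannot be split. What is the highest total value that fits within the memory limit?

Check high-value combinations within 31 GB:
- scheduler+search+auth+metrics: memory 11+6+10+4=31, value 44+40+39+32=155
- search+cache+auth+metrics: memory 6+11+10+4=31, value 40+32+39+32=143
- scheduler+queue+search+metrics: memory 11+5+6+4=26, value 44+20+40+32=136
- scheduler+queue+auth+metrics: memory 11+5+10+4=30, value 44+20+39+32=135
Best: 155 rps.

155 rps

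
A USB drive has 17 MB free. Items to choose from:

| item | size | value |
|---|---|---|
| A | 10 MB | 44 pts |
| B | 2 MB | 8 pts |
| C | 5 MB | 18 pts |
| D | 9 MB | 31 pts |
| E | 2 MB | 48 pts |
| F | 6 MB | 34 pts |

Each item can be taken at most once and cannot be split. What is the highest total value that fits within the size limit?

113 pts

Check high-value combinations within 17 MB:
- D+E+F: size 9+2+6=17, value 31+48+34=113
- A+C+E: size 10+5+2=17, value 44+18+48=110
- B+C+E+F: size 2+5+2+6=15, value 8+18+48+34=108
- C+E+F: size 5+2+6=13, value 18+48+34=100
- A+B+E: size 10+2+2=14, value 44+8+48=100
Best: 113 pts.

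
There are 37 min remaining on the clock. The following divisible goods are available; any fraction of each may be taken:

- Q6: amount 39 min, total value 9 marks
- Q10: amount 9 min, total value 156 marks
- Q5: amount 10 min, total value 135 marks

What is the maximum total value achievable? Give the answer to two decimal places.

Take in order of value per unit:
- Q10 (156/9 per unit): all 9 → value 156, running total 156.00
- Q5 (135/10 per unit): all 10 → value 135, running total 291.00
- Q6 (9/39 per unit): 18 of 39 → value 18×9/39 = 4.1538, running total 295.15
Total 295.15.

295.15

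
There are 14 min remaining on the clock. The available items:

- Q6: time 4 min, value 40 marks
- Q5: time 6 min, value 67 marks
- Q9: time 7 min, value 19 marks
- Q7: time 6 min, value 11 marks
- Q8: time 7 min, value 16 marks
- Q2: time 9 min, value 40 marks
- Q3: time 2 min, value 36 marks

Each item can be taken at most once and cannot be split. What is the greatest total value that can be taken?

Check high-value combinations within 14 min:
- Q6+Q5+Q3: time 4+6+2=12, value 40+67+36=143
- Q5+Q7+Q3: time 6+6+2=14, value 67+11+36=114
- Q6+Q5: time 4+6=10, value 40+67=107
- Q5+Q3: time 6+2=8, value 67+36=103
Best: 143 marks.

143 marks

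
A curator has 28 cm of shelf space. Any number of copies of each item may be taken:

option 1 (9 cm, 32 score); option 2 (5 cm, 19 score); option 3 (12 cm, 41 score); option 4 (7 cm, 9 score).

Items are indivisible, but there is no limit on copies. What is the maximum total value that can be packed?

102 score

Best value-per-unit is option 2 at 19/5; filling with it alone gives 5×19 = 95.
Optimal mix: 2×option 1 + 2×option 2 → length 28, value 102.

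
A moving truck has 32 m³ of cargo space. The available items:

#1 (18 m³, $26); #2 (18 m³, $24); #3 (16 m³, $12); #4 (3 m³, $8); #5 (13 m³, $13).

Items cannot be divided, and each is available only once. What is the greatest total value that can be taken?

$39

Check high-value combinations within 32 m³:
- #1+#5: volume 18+13=31, value 26+13=39
- #2+#5: volume 18+13=31, value 24+13=37
- #1+#4: volume 18+3=21, value 26+8=34
- #3+#4+#5: volume 16+3+13=32, value 12+8+13=33
Best: $39.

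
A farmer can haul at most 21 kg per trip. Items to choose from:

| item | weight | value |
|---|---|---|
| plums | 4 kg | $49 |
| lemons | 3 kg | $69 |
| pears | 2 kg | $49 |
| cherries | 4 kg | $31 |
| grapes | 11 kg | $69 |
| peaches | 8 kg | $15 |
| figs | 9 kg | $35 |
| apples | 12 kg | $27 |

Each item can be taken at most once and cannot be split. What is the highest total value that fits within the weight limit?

$236

Check high-value combinations within 21 kg:
- plums+lemons+pears+grapes: weight 4+3+2+11=20, value 49+69+49+69=236
- lemons+pears+cherries+grapes: weight 3+2+4+11=20, value 69+49+31+69=218
- plums+lemons+pears+cherries+peaches: weight 4+3+2+4+8=21, value 49+69+49+31+15=213
- plums+lemons+pears+figs: weight 4+3+2+9=18, value 49+69+49+35=202
Best: $236.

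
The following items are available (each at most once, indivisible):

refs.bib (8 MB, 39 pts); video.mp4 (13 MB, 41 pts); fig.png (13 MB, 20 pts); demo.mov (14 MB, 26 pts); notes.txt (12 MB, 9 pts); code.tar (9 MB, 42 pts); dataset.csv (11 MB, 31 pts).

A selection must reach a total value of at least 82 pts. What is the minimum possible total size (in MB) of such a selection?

22

Subsets with value ≥ 82, sorted by total size:
- video.mp4+code.tar: size 22, value 83
- refs.bib+code.tar+dataset.csv: size 28, value 112
Minimum size: 22 MB.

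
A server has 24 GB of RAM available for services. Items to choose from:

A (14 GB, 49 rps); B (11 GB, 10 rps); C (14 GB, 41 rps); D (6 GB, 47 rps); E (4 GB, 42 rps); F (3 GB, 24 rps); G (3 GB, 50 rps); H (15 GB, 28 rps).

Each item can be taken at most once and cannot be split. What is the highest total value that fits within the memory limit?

Check high-value combinations within 24 GB:
- A+E+F+G: memory 14+4+3+3=24, value 49+42+24+50=165
- D+E+F+G: memory 6+4+3+3=16, value 47+42+24+50=163
- C+E+F+G: memory 14+4+3+3=24, value 41+42+24+50=157
- B+D+E+G: memory 11+6+4+3=24, value 10+47+42+50=149
- A+D+G: memory 14+6+3=23, value 49+47+50=146
Best: 165 rps.

165 rps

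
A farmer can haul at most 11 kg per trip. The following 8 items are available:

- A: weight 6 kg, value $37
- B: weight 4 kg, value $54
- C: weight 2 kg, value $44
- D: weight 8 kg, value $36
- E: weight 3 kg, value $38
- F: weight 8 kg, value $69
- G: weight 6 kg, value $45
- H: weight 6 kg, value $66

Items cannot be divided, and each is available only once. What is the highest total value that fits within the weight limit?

$148

Check high-value combinations within 11 kg:
- C+E+H: weight 2+3+6=11, value 44+38+66=148
- B+C+E: weight 4+2+3=9, value 54+44+38=136
- C+E+G: weight 2+3+6=11, value 44+38+45=127
- B+H: weight 4+6=10, value 54+66=120
Best: $148.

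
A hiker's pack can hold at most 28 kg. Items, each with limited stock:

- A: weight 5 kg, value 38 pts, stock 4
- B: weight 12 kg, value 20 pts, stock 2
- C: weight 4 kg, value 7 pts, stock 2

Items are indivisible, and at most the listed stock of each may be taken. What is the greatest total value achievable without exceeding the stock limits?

166 pts

Top feasible selections:
- 4×A + 2×C: weight 28, value 166
- 4×A + 1×C: weight 24, value 159
Best: 166 pts.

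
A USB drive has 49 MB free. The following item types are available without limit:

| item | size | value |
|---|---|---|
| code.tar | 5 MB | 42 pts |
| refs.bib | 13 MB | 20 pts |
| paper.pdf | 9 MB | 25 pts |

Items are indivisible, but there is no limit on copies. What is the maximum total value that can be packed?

378 pts

Best value-per-unit is code.tar at 42/5, and filling with it alone uses size 9×5=45. No mix of the others beats 9×42 = 378.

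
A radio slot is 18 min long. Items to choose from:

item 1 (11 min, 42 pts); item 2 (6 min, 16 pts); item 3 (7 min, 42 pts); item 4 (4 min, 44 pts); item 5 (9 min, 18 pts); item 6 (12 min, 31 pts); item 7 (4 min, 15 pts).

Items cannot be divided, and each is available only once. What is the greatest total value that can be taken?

102 pts

Check high-value combinations within 18 min:
- item 2+item 3+item 4: duration 6+7+4=17, value 16+42+44=102
- item 3+item 4+item 7: duration 7+4+4=15, value 42+44+15=101
- item 3+item 4: duration 7+4=11, value 42+44=86
- item 1+item 4: duration 11+4=15, value 42+44=86
Best: 102 pts.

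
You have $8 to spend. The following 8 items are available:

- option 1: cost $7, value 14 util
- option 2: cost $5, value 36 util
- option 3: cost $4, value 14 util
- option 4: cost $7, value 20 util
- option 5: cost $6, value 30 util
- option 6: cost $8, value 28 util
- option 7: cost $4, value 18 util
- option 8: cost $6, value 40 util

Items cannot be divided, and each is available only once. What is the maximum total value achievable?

40 util

Check high-value combinations within $8:
- option 8: cost 6, value 40
- option 2: cost 5, value 36
- option 3+option 7: cost 4+4=8, value 14+18=32
- option 5: cost 6, value 30
- option 6: cost 8, value 28
Best: 40 util.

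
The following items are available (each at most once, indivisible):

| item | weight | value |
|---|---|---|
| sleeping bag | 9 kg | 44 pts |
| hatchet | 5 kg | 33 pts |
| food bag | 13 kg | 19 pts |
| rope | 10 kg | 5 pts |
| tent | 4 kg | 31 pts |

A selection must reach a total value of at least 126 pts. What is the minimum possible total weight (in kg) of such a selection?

31

Subsets with value ≥ 126, sorted by total weight:
- sleeping bag+hatchet+food bag+tent: weight 31, value 127
- sleeping bag+hatchet+food bag+rope+tent: weight 41, value 132
Minimum weight: 31 kg.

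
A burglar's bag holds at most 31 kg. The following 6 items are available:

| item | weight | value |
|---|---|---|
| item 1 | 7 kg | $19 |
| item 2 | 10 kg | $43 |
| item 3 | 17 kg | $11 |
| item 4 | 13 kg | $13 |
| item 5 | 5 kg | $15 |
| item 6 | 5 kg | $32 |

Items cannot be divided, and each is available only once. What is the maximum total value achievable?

$109

This is a 0/1 knapsack; check combinations near the capacity.
- item 1+item 2+item 5+item 6: weight 7+10+5+5=27, value 19+43+15+32=109
- item 1+item 2+item 6: weight 7+10+5=22, value 19+43+32=94
- item 2+item 5+item 6: weight 10+5+5=20, value 43+15+32=90
- item 2+item 4+item 6: weight 10+13+5=28, value 43+13+32=88
- item 1+item 4+item 5+item 6: weight 7+13+5+5=30, value 19+13+15+32=79
Best: $109.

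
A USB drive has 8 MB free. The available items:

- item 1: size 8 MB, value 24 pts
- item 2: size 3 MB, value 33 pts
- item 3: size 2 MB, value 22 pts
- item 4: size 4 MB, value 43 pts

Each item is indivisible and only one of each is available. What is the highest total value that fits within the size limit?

Check high-value combinations within 8 MB:
- item 2+item 4: size 3+4=7, value 33+43=76
- item 3+item 4: size 2+4=6, value 22+43=65
- item 2+item 3: size 3+2=5, value 33+22=55
Best: 76 pts.

76 pts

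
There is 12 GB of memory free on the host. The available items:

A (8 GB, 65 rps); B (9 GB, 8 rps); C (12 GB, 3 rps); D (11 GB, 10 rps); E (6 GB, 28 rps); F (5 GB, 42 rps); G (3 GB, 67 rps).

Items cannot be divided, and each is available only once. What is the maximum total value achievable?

Check high-value combinations within 12 GB:
- A+G: memory 8+3=11, value 65+67=132
- F+G: memory 5+3=8, value 42+67=109
- E+G: memory 6+3=9, value 28+67=95
- B+G: memory 9+3=12, value 8+67=75
Best: 132 rps.

132 rps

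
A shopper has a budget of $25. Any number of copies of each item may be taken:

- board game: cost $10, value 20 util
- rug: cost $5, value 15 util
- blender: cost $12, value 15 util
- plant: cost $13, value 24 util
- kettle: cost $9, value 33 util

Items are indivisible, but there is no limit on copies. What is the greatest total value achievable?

Best value-per-unit is kettle at 33/9; filling with it alone gives 2×33 = 66.
Optimal mix: 1×rug + 2×kettle → cost 23, value 81.

81 util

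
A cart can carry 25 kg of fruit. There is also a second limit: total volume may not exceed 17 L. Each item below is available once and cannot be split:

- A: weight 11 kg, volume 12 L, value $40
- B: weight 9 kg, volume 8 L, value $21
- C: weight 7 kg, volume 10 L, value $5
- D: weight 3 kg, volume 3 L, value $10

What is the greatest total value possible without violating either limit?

Feasible sets respecting both limits:
- A+D: weight 14, volume 15, value 50
- A: weight 11, volume 12, value 40
- B+D: weight 12, volume 11, value 31
Best: $50.

$50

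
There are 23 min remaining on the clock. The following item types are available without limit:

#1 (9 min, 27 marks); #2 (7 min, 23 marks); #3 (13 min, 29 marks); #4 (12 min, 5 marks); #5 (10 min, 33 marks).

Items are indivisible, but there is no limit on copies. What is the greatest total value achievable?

Best value-per-unit is #5 at 33/10; filling with it alone gives 2×33 = 66.
Optimal mix: 1×#1 + 2×#2 → time 23, value 73.

73 marks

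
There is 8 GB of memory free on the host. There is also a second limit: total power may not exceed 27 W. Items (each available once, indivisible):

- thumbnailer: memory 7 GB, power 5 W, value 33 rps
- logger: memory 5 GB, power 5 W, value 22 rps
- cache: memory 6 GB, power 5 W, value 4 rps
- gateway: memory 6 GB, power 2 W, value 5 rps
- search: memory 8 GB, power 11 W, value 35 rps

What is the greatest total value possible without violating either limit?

35 rps

Feasible sets respecting both limits:
- search: memory 8, power 11, value 35
- thumbnailer: memory 7, power 5, value 33
- logger: memory 5, power 5, value 22
Best: 35 rps.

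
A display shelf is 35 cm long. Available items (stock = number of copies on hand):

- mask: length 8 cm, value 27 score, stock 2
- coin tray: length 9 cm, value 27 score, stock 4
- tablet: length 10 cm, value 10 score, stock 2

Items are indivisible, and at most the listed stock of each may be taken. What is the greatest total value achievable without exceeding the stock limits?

108 score

Top feasible selections:
- 2×mask + 2×coin tray: length 34, value 108
- 1×mask + 3×coin tray: length 35, value 108
Best: 108 score.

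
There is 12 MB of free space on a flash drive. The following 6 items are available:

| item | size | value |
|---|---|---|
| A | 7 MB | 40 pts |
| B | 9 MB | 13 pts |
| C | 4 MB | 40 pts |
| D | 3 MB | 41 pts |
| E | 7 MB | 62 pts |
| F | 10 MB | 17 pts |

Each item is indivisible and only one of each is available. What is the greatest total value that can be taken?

103 pts

Check high-value combinations within 12 MB:
- D+E: size 3+7=10, value 41+62=103
- C+E: size 4+7=11, value 40+62=102
- C+D: size 4+3=7, value 40+41=81
- A+D: size 7+3=10, value 40+41=81
- A+C: size 7+4=11, value 40+40=80
Best: 103 pts.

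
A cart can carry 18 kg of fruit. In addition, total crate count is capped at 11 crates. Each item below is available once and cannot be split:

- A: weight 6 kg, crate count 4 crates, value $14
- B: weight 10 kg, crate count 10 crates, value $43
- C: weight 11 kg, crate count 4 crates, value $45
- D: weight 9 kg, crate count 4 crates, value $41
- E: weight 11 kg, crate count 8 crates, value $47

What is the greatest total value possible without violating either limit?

Feasible sets respecting both limits:
- A+C: weight 17, crate count 8, value 59
- A+D: weight 15, crate count 8, value 55
- E: weight 11, crate count 8, value 47
Best: $59.

$59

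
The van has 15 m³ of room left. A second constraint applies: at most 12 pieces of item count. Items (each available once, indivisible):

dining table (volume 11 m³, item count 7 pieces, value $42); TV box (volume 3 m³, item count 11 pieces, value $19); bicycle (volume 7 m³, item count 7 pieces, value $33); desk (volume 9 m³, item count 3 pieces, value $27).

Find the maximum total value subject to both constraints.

$42

Feasible sets respecting both limits:
- dining table: volume 11, item count 7, value 42
- bicycle: volume 7, item count 7, value 33
- desk: volume 9, item count 3, value 27
- TV box: volume 3, item count 11, value 19
Best: $42.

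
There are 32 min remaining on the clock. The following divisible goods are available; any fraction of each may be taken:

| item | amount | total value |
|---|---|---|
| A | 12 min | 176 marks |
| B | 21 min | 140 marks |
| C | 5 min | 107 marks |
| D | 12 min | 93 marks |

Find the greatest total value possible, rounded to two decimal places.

396.00

Take in order of value per unit:
- C (107/5 per unit): all 5 → value 107, running total 107.00
- A (176/12 per unit): all 12 → value 176, running total 283.00
- D (93/12 per unit): all 12 → value 93, running total 376.00
- B (140/21 per unit): 3 of 21 → value 3×140/21 = 20.0000, running total 396.00
Total 396.00.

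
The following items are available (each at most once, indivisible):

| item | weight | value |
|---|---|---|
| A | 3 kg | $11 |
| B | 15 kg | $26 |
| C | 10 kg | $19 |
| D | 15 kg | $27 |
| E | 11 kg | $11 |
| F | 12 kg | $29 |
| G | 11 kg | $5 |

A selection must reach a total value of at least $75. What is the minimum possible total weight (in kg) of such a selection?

Subsets with value ≥ 75, sorted by total weight:
- C+D+F: weight 37, value 75
- A+C+D+F: weight 40, value 86
- A+B+C+F: weight 40, value 85
Minimum weight: 37 kg.

37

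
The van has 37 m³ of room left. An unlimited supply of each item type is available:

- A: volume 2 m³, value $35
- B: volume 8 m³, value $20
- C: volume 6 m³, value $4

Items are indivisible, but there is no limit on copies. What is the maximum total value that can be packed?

Best value-per-unit is A at 35/2, and filling with it alone uses volume 18×2=36. No mix of the others beats 18×35 = 630.

$630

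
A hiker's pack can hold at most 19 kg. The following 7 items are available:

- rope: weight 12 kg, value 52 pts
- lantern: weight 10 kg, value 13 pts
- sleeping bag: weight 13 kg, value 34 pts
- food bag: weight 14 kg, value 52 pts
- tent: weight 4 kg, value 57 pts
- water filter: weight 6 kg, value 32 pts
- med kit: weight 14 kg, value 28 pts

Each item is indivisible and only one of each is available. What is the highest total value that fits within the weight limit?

This is a 0/1 knapsack; check combinations near the capacity.
- rope+tent: weight 12+4=16, value 52+57=109
- food bag+tent: weight 14+4=18, value 52+57=109
- sleeping bag+tent: weight 13+4=17, value 34+57=91
- tent+water filter: weight 4+6=10, value 57+32=89
- tent+med kit: weight 4+14=18, value 57+28=85
Best: 109 pts.

109 pts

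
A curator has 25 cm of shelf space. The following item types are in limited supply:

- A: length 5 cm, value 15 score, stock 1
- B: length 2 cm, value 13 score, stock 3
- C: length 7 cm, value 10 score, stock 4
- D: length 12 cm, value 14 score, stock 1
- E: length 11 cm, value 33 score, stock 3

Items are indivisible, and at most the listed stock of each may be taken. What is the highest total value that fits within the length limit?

87 score

Best selections within length 25 and stock limits:
- 1×A + 3×B + 1×E: length 22, value 87
- 3×B + 1×C + 1×E: length 24, value 82
- 1×B + 2×E: length 24, value 79
Best: 87 score.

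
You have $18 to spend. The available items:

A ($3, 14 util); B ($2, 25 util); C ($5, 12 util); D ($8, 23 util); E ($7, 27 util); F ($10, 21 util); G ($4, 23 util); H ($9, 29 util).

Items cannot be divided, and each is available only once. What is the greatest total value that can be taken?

91 util

Check high-value combinations within $18:
- A+B+G+H: cost 3+2+4+9=18, value 14+25+23+29=91
- A+B+E+G: cost 3+2+7+4=16, value 14+25+27+23=89
- B+C+E+G: cost 2+5+7+4=18, value 25+12+27+23=87
- A+B+D+G: cost 3+2+8+4=17, value 14+25+23+23=85
Best: 91 util.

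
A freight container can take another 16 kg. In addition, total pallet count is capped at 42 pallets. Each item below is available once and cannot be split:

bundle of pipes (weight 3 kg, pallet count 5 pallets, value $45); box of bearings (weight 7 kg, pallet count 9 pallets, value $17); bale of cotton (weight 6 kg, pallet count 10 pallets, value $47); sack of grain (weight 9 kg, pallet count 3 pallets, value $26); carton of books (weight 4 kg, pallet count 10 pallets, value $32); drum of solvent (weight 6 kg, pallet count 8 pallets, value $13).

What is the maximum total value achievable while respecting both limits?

Feasible sets respecting both limits:
- bundle of pipes+bale of cotton+carton of books: weight 13, pallet count 25, value 124
- bundle of pipes+box of bearings+bale of cotton: weight 16, pallet count 24, value 109
- bundle of pipes+bale of cotton+drum of solvent: weight 15, pallet count 23, value 105
Best: $124.

$124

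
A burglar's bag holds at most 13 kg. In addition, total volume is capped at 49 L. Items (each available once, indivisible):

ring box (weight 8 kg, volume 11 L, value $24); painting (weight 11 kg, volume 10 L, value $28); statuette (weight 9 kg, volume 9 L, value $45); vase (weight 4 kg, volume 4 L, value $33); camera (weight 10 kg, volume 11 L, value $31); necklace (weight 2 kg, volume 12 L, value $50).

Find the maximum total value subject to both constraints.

Feasible sets respecting both limits:
- statuette+necklace: weight 11, volume 21, value 95
- vase+necklace: weight 6, volume 16, value 83
- camera+necklace: weight 12, volume 23, value 81
- statuette+vase: weight 13, volume 13, value 78
Best: $95.

$95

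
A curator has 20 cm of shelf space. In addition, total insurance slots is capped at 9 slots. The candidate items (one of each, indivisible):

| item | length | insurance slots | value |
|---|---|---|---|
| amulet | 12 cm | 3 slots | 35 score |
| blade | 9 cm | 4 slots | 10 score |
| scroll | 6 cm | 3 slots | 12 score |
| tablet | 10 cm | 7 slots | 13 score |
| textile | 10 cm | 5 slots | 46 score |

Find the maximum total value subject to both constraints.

Feasible sets respecting both limits:
- scroll+textile: length 16, insurance slots 8, value 58
- blade+textile: length 19, insurance slots 9, value 56
- amulet+scroll: length 18, insurance slots 6, value 47
Best: 58 score.

58 score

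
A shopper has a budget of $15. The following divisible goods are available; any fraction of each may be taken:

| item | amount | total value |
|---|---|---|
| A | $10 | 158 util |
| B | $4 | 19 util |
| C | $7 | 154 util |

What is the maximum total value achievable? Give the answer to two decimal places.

280.40

Take in order of value per unit:
- C (154/7 per unit): all 7 → value 154, running total 154.00
- A (158/10 per unit): 8 of 10 → value 8×158/10 = 126.4000, running total 280.40
Total 280.40.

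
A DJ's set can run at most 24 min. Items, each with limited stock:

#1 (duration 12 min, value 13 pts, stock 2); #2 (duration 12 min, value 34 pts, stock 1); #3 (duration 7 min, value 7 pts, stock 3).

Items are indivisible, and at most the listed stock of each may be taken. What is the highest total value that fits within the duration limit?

Top feasible selections:
- 1×#1 + 1×#2: duration 24, value 47
- 1×#2 + 1×#3: duration 19, value 41
Best: 47 pts.

47 pts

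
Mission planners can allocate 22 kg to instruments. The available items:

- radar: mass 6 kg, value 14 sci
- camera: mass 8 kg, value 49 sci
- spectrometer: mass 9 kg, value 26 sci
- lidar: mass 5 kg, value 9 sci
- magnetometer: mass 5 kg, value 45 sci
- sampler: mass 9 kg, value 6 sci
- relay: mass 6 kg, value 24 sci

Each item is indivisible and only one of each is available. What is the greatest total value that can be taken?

120 sci

Check high-value combinations within 22 kg:
- camera+spectrometer+magnetometer: mass 8+9+5=22, value 49+26+45=120
- camera+magnetometer+relay: mass 8+5+6=19, value 49+45+24=118
- radar+camera+magnetometer: mass 6+8+5=19, value 14+49+45=108
- camera+lidar+magnetometer: mass 8+5+5=18, value 49+9+45=103
Best: 120 sci.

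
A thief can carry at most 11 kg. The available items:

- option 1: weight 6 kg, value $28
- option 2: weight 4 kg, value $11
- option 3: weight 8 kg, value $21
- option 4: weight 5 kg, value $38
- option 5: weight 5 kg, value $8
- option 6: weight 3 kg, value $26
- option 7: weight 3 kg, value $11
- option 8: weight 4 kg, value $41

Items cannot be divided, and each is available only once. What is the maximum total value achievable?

Check high-value combinations within 11 kg:
- option 4+option 8: weight 5+4=9, value 38+41=79
- option 6+option 7+option 8: weight 3+3+4=10, value 26+11+41=78
- option 2+option 6+option 8: weight 4+3+4=11, value 11+26+41=78
Best: $79.

$79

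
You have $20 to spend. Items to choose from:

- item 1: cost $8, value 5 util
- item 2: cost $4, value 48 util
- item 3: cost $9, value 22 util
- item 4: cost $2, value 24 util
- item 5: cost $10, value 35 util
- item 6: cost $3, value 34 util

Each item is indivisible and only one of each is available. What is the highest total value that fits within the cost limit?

141 util

This is a 0/1 knapsack; check combinations near the capacity.
- item 2+item 4+item 5+item 6: cost 4+2+10+3=19, value 48+24+35+34=141
- item 2+item 3+item 4+item 6: cost 4+9+2+3=18, value 48+22+24+34=128
- item 2+item 5+item 6: cost 4+10+3=17, value 48+35+34=117
Best: 141 util.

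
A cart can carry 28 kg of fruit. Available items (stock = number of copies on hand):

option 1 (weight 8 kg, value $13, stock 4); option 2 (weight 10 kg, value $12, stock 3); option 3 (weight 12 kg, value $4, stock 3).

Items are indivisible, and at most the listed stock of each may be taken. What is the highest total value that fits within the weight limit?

$39

Best selections within weight 28 and stock limits:
- 3×option 1: weight 24, value 39
- 2×option 1 + 1×option 2: weight 26, value 38
- 1×option 1 + 2×option 2: weight 28, value 37
Best: $39.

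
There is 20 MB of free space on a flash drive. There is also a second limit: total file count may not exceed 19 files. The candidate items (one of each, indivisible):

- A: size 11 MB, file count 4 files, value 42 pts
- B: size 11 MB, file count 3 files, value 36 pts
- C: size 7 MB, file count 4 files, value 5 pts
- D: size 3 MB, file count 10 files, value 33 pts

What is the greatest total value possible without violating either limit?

Feasible sets respecting both limits:
- A+D: size 14, file count 14, value 75
- B+D: size 14, file count 13, value 69
- A+C: size 18, file count 8, value 47
Best: 75 pts.

75 pts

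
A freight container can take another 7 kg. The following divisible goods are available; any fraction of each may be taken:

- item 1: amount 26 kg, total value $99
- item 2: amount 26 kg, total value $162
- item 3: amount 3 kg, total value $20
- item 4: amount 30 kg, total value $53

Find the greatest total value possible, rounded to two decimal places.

44.92

Take in order of value per unit:
- item 3 (20/3 per unit): all 3 → value 20, running total 20.00
- item 2 (162/26 per unit): 4 of 26 → value 4×162/26 = 24.9231, running total 44.92
Total 44.92.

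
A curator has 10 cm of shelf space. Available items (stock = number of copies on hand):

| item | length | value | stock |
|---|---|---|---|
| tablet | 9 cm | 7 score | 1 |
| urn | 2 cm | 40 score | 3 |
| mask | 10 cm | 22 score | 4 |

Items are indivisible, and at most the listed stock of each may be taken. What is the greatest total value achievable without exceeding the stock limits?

120 score

Best selections within length 10 and stock limits:
- 3×urn: length 6, value 120
- 2×urn: length 4, value 80
Best: 120 score.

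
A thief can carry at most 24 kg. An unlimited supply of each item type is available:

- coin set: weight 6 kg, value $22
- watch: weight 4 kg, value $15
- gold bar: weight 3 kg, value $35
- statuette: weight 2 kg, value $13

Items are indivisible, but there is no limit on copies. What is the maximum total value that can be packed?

Best value-per-unit is gold bar at 35/3, and filling with it alone uses weight 8×3=24. No mix of the others beats 8×35 = 280.

$280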